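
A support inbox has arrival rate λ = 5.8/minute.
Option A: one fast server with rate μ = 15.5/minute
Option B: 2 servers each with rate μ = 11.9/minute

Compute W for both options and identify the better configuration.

Option A: single server μ = 15.5 (M/M/1)
  ρ_A = 5.8/15.5 = 0.3742
  W_A = 1/(μ-λ) = 1/(15.5-5.8) = 1/9.70 = 0.1031

Option B: 2 servers μ = 11.9 (M/M/2)
  ρ_B = λ/(cμ) = 5.8/(2×11.9) = 0.2437
  Offered load a = λ/μ = cρ = 5.8/11.9 = 0.4874
  P₀ = [ Σₙ₌₀^1 aⁿ/n! + a^2/(2!(1-ρ)) ]⁻¹
  Σ = a^0/0! + a^1/1! = 1.0000 + 0.4874 = 1.4874
  a^2/(2!(1-ρ)) = 0.23755/(2 × 0.75630) = 0.1570
  P₀ = 1/(1.4874 + 0.1570) = 0.6081
  Lq = P₀·a^2·ρ / (2!(1-ρ)²) = 0.60811 × 0.23755 × 0.24370 / (2 × 0.57199) = 0.03077
  Wq_B = Lq/λ = 0.030773/5.8 = 0.005306
  W_B = Wq_B + 1/μ = 0.005306 + 0.08403 = 0.08934

Since W_B = 0.08934 < W_A = 0.1031, Option B (multiple servers) has the shorter time in system.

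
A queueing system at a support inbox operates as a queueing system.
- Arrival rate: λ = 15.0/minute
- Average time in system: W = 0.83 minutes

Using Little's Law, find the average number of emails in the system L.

Little's Law: L = λW
L = 15.0 × 0.83 = 12.4500 emails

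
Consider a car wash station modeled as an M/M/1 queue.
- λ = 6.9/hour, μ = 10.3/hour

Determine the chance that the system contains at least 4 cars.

ρ = λ/μ = 6.9/10.3 = 0.6699
P(N ≥ n) = ρⁿ
P(N ≥ 4) = 0.6699^4
P(N ≥ 4) = 0.2014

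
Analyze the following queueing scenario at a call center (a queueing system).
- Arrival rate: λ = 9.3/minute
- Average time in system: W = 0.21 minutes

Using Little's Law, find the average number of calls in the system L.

Little's Law: L = λW
L = 9.3 × 0.21 = 1.9530 calls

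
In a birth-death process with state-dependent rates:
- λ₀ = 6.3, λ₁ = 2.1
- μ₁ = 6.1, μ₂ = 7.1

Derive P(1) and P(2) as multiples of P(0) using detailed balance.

Balance equations:
State 0: λ₀P₀ = μ₁P₁ → P₁ = (λ₀/μ₁)P₀ = (6.3/6.1)P₀ = 1.0328P₀
State 1: P₂ = (λ₀λ₁)/(μ₁μ₂)P₀ = (6.3×2.1)/(6.1×7.1)P₀ = 0.3055P₀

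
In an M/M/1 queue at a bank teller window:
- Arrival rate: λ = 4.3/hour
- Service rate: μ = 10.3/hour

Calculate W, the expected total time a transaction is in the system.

First, compute utilization: ρ = λ/μ = 4.3/10.3 = 0.4175
For M/M/1: W = 1/(μ-λ)
W = 1/(10.3-4.3) = 1/6.00
W = 0.1667 hours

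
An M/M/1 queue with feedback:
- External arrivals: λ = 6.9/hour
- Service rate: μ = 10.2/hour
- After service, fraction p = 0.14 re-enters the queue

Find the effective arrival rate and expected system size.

Effective arrival rate: λ_eff = λ/(1-p) = 6.9/(1-0.14) = 6.9/0.86 = 8.02326
ρ = λ_eff/μ = 8.02326/10.2 = 0.786594
L = ρ/(1-ρ) = 0.786594/(1-0.786594) = 3.6859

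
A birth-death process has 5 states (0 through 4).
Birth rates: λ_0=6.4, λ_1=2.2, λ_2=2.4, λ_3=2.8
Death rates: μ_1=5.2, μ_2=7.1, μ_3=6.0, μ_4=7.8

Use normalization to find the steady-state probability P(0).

Ratios P(n)/P(0) = (λ₀···λₙ₋₁)/(μ₁···μₙ):
P(1)/P(0) = (6.4)/(5.2) = 1.23077
P(2)/P(0) = (6.4×2.2)/(5.2×7.1) = 0.381365
P(3)/P(0) = (6.4×2.2×2.4)/(5.2×7.1×6.0) = 0.152546
P(4)/P(0) = (6.4×2.2×2.4×2.8)/(5.2×7.1×6.0×7.8) = 0.0547601

Normalization: ∑ P(n) = 1
P(0) × (1.00000 + 1.23077 + 0.381365 + 0.152546 + 0.0547601) = 1
P(0) × 2.8194 = 1
P(0) = 1/2.8194 = 0.3547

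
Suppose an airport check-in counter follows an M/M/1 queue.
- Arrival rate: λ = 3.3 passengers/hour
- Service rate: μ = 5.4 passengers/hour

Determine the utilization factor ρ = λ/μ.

Server utilization: ρ = λ/μ
ρ = 3.3/5.4 = 0.6111
The server is busy 61.11% of the time.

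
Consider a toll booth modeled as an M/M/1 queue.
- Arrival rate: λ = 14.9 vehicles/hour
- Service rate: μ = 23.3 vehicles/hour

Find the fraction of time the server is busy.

Server utilization: ρ = λ/μ
ρ = 14.9/23.3 = 0.6395
The server is busy 63.95% of the time.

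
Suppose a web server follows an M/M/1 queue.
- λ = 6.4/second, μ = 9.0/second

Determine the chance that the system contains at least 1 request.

ρ = λ/μ = 6.4/9.0 = 0.7111
P(N ≥ n) = ρⁿ
P(N ≥ 1) = 0.7111^1
P(N ≥ 1) = 0.7111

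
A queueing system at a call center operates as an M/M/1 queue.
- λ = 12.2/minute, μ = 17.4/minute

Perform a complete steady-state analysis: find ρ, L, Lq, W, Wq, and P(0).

Step 1: ρ = λ/μ = 12.2/17.4 = 0.7011
Step 2: L = λ/(μ-λ) = 12.2/5.20 = 2.3462
Step 3: Lq = λ²/(μ(μ-λ)) = 148.84/(17.4×5.20) = 1.6450
Step 4: W = 1/(μ-λ) = 1/5.20 = 0.19231
Step 5: Wq = λ/(μ(μ-λ)) = 12.2/(17.4×5.20) = 0.1348
Step 6: P(0) = 1-ρ = 0.2989
Verify: L = λW = 12.2×0.19231 = 2.3462 ✔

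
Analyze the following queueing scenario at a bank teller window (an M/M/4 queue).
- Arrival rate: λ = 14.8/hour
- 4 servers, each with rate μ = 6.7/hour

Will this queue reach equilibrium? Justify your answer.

Stability requires ρ = λ/(cμ) < 1
ρ = 14.8/(4 × 6.7) = 14.8/26.80 = 0.5522
Since 0.5522 < 1, the system is STABLE.
The servers are busy 55.22% of the time.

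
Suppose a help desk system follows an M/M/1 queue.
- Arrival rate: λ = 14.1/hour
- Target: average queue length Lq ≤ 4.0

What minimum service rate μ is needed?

For M/M/1: Lq = λ²/(μ(μ-λ))
Need Lq ≤ 4.0, i.e. μ(μ-λ) ≥ λ²/4.0
μ² - 14.1μ - 198.81/4.0 ≥ 0  →  μ² - 14.1μ - 49.7025 ≥ 0
Quadratic formula (positive root): μ = [λ + √(λ² + 4×49.7025)]/2
Discriminant: 198.81 + 4×49.7025 = 397.6200, √397.6200 = 19.9404
μ ≥ (14.1 + 19.9404)/2 = 17.0202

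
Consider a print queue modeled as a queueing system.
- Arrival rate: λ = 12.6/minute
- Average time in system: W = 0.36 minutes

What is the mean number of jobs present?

Little's Law: L = λW
L = 12.6 × 0.36 = 4.5360 jobs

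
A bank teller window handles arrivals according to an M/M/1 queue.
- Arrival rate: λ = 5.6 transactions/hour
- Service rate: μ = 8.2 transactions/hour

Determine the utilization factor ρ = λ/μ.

Server utilization: ρ = λ/μ
ρ = 5.6/8.2 = 0.6829
The server is busy 68.29% of the time.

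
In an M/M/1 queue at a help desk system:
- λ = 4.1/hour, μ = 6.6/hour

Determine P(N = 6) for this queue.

ρ = λ/μ = 4.1/6.6 = 0.6212
P(n) = (1-ρ)ρⁿ
P(6) = (1-0.6212) × 0.6212^6
P(6) = 0.3788 × 0.05746
P(6) = 0.02177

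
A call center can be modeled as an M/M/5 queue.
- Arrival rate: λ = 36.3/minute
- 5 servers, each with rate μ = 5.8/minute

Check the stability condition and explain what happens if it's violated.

Stability requires ρ = λ/(cμ) < 1
ρ = 36.3/(5 × 5.8) = 36.3/29.00 = 1.2517
Since 1.2517 ≥ 1, the system is UNSTABLE.
Need c > λ/μ = 36.3/5.8 = 6.26.
Minimum servers needed: c = 7.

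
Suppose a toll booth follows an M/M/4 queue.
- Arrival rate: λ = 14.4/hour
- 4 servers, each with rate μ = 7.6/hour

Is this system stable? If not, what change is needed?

Stability requires ρ = λ/(cμ) < 1
ρ = 14.4/(4 × 7.6) = 14.4/30.40 = 0.4737
Since 0.4737 < 1, the system is STABLE.
The servers are busy 47.37% of the time.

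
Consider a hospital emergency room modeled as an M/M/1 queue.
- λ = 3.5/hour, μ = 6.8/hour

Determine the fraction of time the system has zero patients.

ρ = λ/μ = 3.5/6.8 = 0.5147
P(0) = 1 - ρ = 1 - 0.5147 = 0.4853
The server is idle 48.53% of the time.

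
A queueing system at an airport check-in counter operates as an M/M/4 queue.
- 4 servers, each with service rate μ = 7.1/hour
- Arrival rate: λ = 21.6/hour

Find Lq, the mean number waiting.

Traffic intensity: ρ = λ/(cμ) = 21.6/(4×7.1) = 0.7606
Since ρ = 0.7606 < 1, system is stable.
Offered load a = λ/μ = cρ = 21.6/7.1 = 3.0423
P₀ = [ Σₙ₌₀^3 aⁿ/n! + a^4/(4!(1-ρ)) ]⁻¹
Σ = a^0/0! + a^1/1! + a^2/2! + a^3/3! = 1.00000 + 3.04225 + 4.62765 + 4.69283 = 13.3627
a^4/(4!(1-ρ)) = 85.6607/(24 × 0.239437) = 14.9066
P₀ = 1/(13.3627 + 14.9066) = 0.03537
Lq = P₀·a^4·ρ / (4!(1-ρ)²) = 0.035374 × 85.6607 × 0.76056 / (24 × 0.057330) = 1.6750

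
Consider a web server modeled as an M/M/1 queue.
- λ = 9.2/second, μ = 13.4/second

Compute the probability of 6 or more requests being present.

ρ = λ/μ = 9.2/13.4 = 0.68657
P(N ≥ n) = ρⁿ
P(N ≥ 6) = 0.68657^6
P(N ≥ 6) = 0.1047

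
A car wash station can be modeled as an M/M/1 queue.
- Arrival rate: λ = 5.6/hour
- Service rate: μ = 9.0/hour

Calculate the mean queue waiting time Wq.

First, compute utilization: ρ = λ/μ = 5.6/9.0 = 0.6222
For M/M/1: Wq = λ/(μ(μ-λ))
Wq = 5.6/(9.0 × (9.0-5.6))
Wq = 5.6/(9.0 × 3.40)
Wq = 0.1830 hours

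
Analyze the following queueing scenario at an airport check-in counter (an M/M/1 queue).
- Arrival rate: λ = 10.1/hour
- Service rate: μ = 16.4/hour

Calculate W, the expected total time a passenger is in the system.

First, compute utilization: ρ = λ/μ = 10.1/16.4 = 0.6159
For M/M/1: W = 1/(μ-λ)
W = 1/(16.4-10.1) = 1/6.30
W = 0.1587 hours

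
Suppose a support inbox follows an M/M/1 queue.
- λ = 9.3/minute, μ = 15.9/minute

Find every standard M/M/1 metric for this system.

Step 1: ρ = λ/μ = 9.3/15.9 = 0.5849
Step 2: L = λ/(μ-λ) = 9.3/6.60 = 1.4091
Step 3: Lq = λ²/(μ(μ-λ)) = 86.49/(15.9×6.60) = 0.8242
Step 4: W = 1/(μ-λ) = 1/6.60 = 0.15152
Step 5: Wq = λ/(μ(μ-λ)) = 9.3/(15.9×6.60) = 0.08862
Step 6: P(0) = 1-ρ = 0.4151
Verify: L = λW = 9.3×0.15152 = 1.4091 ✔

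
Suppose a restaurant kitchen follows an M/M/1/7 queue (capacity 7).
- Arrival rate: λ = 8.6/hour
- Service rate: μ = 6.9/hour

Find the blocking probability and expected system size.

ρ = λ/μ = 8.6/6.9 = 1.24638
P₀ = (1-ρ)/(1-ρ^(K+1)) = (1-1.24638)/(1-1.24638^8) = -0.2464/-4.8238 = 0.05108
P_K = P₀×ρ^K = 0.05108 × 1.24638^7 = 0.05108 × 4.6725 = 0.2387
Blocking probability P_7 = 0.2387 (23.87%)
L = ρ[1 - (K+1)ρ^K + Kρ^(K+1)] / [(1-ρ)(1-ρ^(K+1))]
L = 1.24638 × (1 - 8×4.67254 + 7×5.82376) / ((1 - 1.24638) × (1 - 5.82376)) = 4.5997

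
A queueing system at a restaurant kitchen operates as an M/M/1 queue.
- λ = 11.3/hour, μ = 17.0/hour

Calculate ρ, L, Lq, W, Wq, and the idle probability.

Step 1: ρ = λ/μ = 11.3/17.0 = 0.6647
Step 2: L = λ/(μ-λ) = 11.3/5.70 = 1.9825
Step 3: Lq = λ²/(μ(μ-λ)) = 127.69/(17.0×5.70) = 1.3178
Step 4: W = 1/(μ-λ) = 1/5.70 = 0.17544
Step 5: Wq = λ/(μ(μ-λ)) = 11.3/(17.0×5.70) = 0.1166
Step 6: P(0) = 1-ρ = 0.3353
Verify: L = λW = 11.3×0.17544 = 1.9825 ✔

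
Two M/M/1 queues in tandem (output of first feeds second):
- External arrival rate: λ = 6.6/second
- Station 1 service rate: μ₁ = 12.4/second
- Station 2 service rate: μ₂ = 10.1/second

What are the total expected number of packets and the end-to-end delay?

By Jackson's theorem, each station behaves as independent M/M/1.
Station 1: ρ₁ = 6.6/12.4 = 0.5323, L₁ = ρ₁/(1-ρ₁) = λ/(μ₁-λ) = 6.6/5.80 = 1.1379
Station 2: ρ₂ = 6.6/10.1 = 0.6535, L₂ = ρ₂/(1-ρ₂) = λ/(μ₂-λ) = 6.6/3.50 = 1.8857
Total: L = L₁ + L₂ = 1.1379 + 1.8857 = 3.0236
W = L/λ = 3.0236/6.6 = 0.4581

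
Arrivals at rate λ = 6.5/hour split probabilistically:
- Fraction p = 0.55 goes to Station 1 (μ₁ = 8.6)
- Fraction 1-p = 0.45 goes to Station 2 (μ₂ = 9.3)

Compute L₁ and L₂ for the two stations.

Effective rates: λ₁ = 6.5×0.55 = 3.575, λ₂ = 6.5×0.45 = 2.925
Station 1: ρ₁ = 3.575/8.6 = 0.4157, L₁ = ρ₁/(1-ρ₁) = 0.4157/(1-0.4157) = 0.7114
Station 2: ρ₂ = 2.925/9.3 = 0.3145, L₂ = ρ₂/(1-ρ₂) = 0.3145/(1-0.3145) = 0.4588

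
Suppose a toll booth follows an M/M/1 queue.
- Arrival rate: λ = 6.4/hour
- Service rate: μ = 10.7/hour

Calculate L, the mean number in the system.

ρ = λ/μ = 6.4/10.7 = 0.5981
For M/M/1: L = λ/(μ-λ)
L = 6.4/(10.7-6.4) = 6.4/4.30
L = 1.4884 vehicles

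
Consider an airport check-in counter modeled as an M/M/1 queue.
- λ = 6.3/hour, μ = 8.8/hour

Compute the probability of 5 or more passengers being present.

ρ = λ/μ = 6.3/8.8 = 0.71591
P(N ≥ n) = ρⁿ
P(N ≥ 5) = 0.71591^5
P(N ≥ 5) = 0.1881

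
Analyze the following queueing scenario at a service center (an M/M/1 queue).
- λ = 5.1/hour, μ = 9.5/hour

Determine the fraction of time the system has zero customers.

ρ = λ/μ = 5.1/9.5 = 0.5368
P(0) = 1 - ρ = 1 - 0.5368 = 0.4632
The server is idle 46.32% of the time.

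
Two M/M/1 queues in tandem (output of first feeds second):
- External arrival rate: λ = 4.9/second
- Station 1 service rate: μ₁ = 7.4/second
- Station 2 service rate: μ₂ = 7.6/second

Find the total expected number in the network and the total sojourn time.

By Jackson's theorem, each station behaves as independent M/M/1.
Station 1: ρ₁ = 4.9/7.4 = 0.6622, L₁ = ρ₁/(1-ρ₁) = λ/(μ₁-λ) = 4.9/2.50 = 1.9600
Station 2: ρ₂ = 4.9/7.6 = 0.6447, L₂ = ρ₂/(1-ρ₂) = λ/(μ₂-λ) = 4.9/2.70 = 1.8148
Total: L = L₁ + L₂ = 1.9600 + 1.8148 = 3.7748
W = L/λ = 3.7748/4.9 = 0.7704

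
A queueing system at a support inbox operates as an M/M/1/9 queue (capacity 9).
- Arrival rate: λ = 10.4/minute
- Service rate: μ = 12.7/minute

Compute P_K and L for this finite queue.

ρ = λ/μ = 10.4/12.7 = 0.8189
P₀ = (1-ρ)/(1-ρ^(K+1)) = (1-0.8189)/(1-0.8189^10) = 0.1811/0.8644 = 0.2095
P_K = P₀×ρ^K = 0.20951 × 0.8189^9 = 0.20951 × 0.16561 = 0.03470
Blocking probability P_9 = 0.03470 (3.47%)
L = ρ[1 - (K+1)ρ^K + Kρ^(K+1)] / [(1-ρ)(1-ρ^(K+1))]
L = 0.8189 × (1 - 10×0.165607 + 9×0.135615) / ((1 - 0.8189) × (1 - 0.135615)) = 2.9529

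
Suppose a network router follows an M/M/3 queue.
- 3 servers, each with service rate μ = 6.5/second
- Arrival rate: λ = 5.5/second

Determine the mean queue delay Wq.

Traffic intensity: ρ = λ/(cμ) = 5.5/(3×6.5) = 0.2821
Since ρ = 0.2821 < 1, system is stable.
Offered load a = λ/μ = cρ = 5.5/6.5 = 0.8462
P₀ = [ Σₙ₌₀^2 aⁿ/n! + a^3/(3!(1-ρ)) ]⁻¹
Σ = a^0/0! + a^1/1! + a^2/2! = 1.0000 + 0.84615 + 0.35799 = 2.2041
a^3/(3!(1-ρ)) = 0.6058/(6 × 0.7179) = 0.1406
P₀ = 1/(2.2041 + 0.1406) = 0.4265
Lq = P₀·a^3·ρ / (3!(1-ρ)²) = 0.42648 × 0.60583 × 0.28205 / (6 × 0.51545) = 0.02356
Wq = Lq/λ = 0.02356/5.5 = 0.004284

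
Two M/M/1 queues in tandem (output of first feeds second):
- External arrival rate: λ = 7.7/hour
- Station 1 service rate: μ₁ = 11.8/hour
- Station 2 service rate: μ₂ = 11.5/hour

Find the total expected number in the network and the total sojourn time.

By Jackson's theorem, each station behaves as independent M/M/1.
Station 1: ρ₁ = 7.7/11.8 = 0.6525, L₁ = ρ₁/(1-ρ₁) = λ/(μ₁-λ) = 7.7/4.10 = 1.87805
Station 2: ρ₂ = 7.7/11.5 = 0.6696, L₂ = ρ₂/(1-ρ₂) = λ/(μ₂-λ) = 7.7/3.80 = 2.02632
Total: L = L₁ + L₂ = 1.87805 + 2.02632 = 3.9044
W = L/λ = 3.9044/7.7 = 0.5071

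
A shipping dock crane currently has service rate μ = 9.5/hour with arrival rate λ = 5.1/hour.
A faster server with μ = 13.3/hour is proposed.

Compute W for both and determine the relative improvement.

System 1: ρ₁ = 5.1/9.5 = 0.5368, W₁ = 1/(9.5-5.1) = 0.22727
System 2: ρ₂ = 5.1/13.3 = 0.3835, W₂ = 1/(13.3-5.1) = 0.12195
Improvement: (W₁-W₂)/W₁ = (0.22727-0.12195)/0.22727 = 46.34%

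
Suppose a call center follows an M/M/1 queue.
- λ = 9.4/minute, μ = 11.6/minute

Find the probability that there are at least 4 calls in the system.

ρ = λ/μ = 9.4/11.6 = 0.81034
P(N ≥ n) = ρⁿ
P(N ≥ 4) = 0.81034^4
P(N ≥ 4) = 0.4312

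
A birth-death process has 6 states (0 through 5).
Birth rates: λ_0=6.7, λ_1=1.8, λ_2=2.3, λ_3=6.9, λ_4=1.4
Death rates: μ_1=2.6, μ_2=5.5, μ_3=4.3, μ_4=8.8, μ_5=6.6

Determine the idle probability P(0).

Ratios P(n)/P(0) = (λ₀···λₙ₋₁)/(μ₁···μₙ):
P(1)/P(0) = (6.7)/(2.6) = 2.5769
P(2)/P(0) = (6.7×1.8)/(2.6×5.5) = 0.8434
P(3)/P(0) = (6.7×1.8×2.3)/(2.6×5.5×4.3) = 0.4511
P(4)/P(0) = (6.7×1.8×2.3×6.9)/(2.6×5.5×4.3×8.8) = 0.3537
P(5)/P(0) = (6.7×1.8×2.3×6.9×1.4)/(2.6×5.5×4.3×8.8×6.6) = 0.07503

Normalization: ∑ P(n) = 1
P(0) × (1.0000 + 2.5769 + 0.8434 + 0.4511 + 0.3537 + 0.07503) = 1
P(0) × 5.3001 = 1
P(0) = 1/5.3001 = 0.1887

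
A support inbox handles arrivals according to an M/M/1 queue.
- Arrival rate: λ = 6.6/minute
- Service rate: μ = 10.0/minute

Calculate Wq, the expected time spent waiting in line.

First, compute utilization: ρ = λ/μ = 6.6/10.0 = 0.6600
For M/M/1: Wq = λ/(μ(μ-λ))
Wq = 6.6/(10.0 × (10.0-6.6))
Wq = 6.6/(10.0 × 3.40)
Wq = 0.1941 minutes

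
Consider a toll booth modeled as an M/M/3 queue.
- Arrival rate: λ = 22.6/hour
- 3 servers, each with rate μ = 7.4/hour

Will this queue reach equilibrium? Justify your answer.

Stability requires ρ = λ/(cμ) < 1
ρ = 22.6/(3 × 7.4) = 22.6/22.20 = 1.0180
Since 1.0180 ≥ 1, the system is UNSTABLE.
Need c > λ/μ = 22.6/7.4 = 3.05.
Minimum servers needed: c = 4.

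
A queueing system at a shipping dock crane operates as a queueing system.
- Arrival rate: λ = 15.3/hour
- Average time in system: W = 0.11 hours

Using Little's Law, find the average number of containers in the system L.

Little's Law: L = λW
L = 15.3 × 0.11 = 1.6830 containers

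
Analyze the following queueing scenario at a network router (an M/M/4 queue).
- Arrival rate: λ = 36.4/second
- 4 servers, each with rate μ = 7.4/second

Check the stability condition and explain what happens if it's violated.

Stability requires ρ = λ/(cμ) < 1
ρ = 36.4/(4 × 7.4) = 36.4/29.60 = 1.2297
Since 1.2297 ≥ 1, the system is UNSTABLE.
Need c > λ/μ = 36.4/7.4 = 4.92.
Minimum servers needed: c = 5.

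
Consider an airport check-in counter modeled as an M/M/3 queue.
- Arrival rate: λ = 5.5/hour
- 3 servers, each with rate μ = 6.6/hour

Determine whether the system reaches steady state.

Stability requires ρ = λ/(cμ) < 1
ρ = 5.5/(3 × 6.6) = 5.5/19.80 = 0.2778
Since 0.2778 < 1, the system is STABLE.
The servers are busy 27.78% of the time.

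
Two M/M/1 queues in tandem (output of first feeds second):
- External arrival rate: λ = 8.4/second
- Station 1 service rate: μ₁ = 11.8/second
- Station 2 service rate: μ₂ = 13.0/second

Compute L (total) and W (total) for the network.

By Jackson's theorem, each station behaves as independent M/M/1.
Station 1: ρ₁ = 8.4/11.8 = 0.7119, L₁ = ρ₁/(1-ρ₁) = λ/(μ₁-λ) = 8.4/3.40 = 2.4706
Station 2: ρ₂ = 8.4/13.0 = 0.6462, L₂ = ρ₂/(1-ρ₂) = λ/(μ₂-λ) = 8.4/4.60 = 1.8261
Total: L = L₁ + L₂ = 2.4706 + 1.8261 = 4.2967
W = L/λ = 4.2967/8.4 = 0.5115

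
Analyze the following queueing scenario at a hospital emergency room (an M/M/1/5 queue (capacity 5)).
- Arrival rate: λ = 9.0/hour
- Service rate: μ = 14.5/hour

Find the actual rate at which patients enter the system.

ρ = λ/μ = 9.0/14.5 = 0.62069
P₀ = (1-ρ)/(1-ρ^(K+1)) = (1-0.62069)/(1-0.62069^6) = 0.3793/0.9428 = 0.4023
P_K = P₀×ρ^K = 0.4023 × 0.62069^5 = 0.4023 × 0.09212 = 0.03706
λ_eff = λ(1-P_K) = 9.0 × (1 - 0.037063) = 9.0 × 0.962937 = 8.6664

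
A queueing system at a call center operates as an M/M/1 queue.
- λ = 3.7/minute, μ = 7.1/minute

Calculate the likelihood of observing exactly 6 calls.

ρ = λ/μ = 3.7/7.1 = 0.521127
P(n) = (1-ρ)ρⁿ
P(6) = (1-0.521127) × 0.521127^6
P(6) = 0.47887 × 0.020029
P(6) = 0.009591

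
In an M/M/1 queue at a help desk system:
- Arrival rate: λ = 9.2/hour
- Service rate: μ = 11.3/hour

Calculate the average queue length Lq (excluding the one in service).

ρ = λ/μ = 9.2/11.3 = 0.8142
For M/M/1: Lq = λ²/(μ(μ-λ))
Lq = 84.64/(11.3 × 2.10)
Lq = 3.5668 tickets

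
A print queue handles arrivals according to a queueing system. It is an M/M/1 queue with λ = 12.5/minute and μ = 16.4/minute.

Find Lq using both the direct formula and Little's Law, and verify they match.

Method 1 (direct): Lq = λ²/(μ(μ-λ)) = 156.25/(16.4 × 3.90) = 2.4429

Method 2 (Little's Law):
W = 1/(μ-λ) = 1/3.90 = 0.25641
Wq = W - 1/μ = 0.25641 - 0.060976 = 0.19543
Lq = λWq = 12.5 × 0.19543 = 2.4429 ✔ (matches Method 1)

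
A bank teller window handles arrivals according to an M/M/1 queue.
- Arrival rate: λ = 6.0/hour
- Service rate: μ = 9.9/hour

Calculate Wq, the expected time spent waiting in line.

First, compute utilization: ρ = λ/μ = 6.0/9.9 = 0.6061
For M/M/1: Wq = λ/(μ(μ-λ))
Wq = 6.0/(9.9 × (9.9-6.0))
Wq = 6.0/(9.9 × 3.90)
Wq = 0.1554 hours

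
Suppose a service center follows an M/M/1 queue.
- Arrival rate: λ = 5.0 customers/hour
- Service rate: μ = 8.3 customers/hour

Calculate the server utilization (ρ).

Server utilization: ρ = λ/μ
ρ = 5.0/8.3 = 0.6024
The server is busy 60.24% of the time.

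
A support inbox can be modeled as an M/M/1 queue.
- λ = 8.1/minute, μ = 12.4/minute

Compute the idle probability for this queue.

ρ = λ/μ = 8.1/12.4 = 0.6532
P(0) = 1 - ρ = 1 - 0.6532 = 0.3468
The server is idle 34.68% of the time.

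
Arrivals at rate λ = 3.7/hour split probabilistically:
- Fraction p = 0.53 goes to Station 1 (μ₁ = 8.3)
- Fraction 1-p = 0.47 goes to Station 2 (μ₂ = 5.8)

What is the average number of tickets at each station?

Effective rates: λ₁ = 3.7×0.53 = 1.961, λ₂ = 3.7×0.47 = 1.739
Station 1: ρ₁ = 1.961/8.3 = 0.2363, L₁ = ρ₁/(1-ρ₁) = 0.2363/(1-0.2363) = 0.3094
Station 2: ρ₂ = 1.739/5.8 = 0.2998, L₂ = ρ₂/(1-ρ₂) = 0.2998/(1-0.2998) = 0.4282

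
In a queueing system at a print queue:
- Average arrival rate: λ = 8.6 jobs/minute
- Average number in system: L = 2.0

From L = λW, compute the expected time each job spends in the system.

Little's Law: L = λW, so W = L/λ
W = 2.0/8.6 = 0.2326 minutes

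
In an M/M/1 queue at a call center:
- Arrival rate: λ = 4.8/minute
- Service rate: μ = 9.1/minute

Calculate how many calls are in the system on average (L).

ρ = λ/μ = 4.8/9.1 = 0.5275
For M/M/1: L = λ/(μ-λ)
L = 4.8/(9.1-4.8) = 4.8/4.30
L = 1.1163 calls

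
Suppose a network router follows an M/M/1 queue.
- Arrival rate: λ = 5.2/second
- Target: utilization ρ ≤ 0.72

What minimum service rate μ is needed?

ρ = λ/μ, so μ = λ/ρ
μ ≥ 5.2/0.72 = 7.2222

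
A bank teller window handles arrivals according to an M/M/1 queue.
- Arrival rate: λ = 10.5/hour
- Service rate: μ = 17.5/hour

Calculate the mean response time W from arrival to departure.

First, compute utilization: ρ = λ/μ = 10.5/17.5 = 0.6000
For M/M/1: W = 1/(μ-λ)
W = 1/(17.5-10.5) = 1/7.00
W = 0.1429 hours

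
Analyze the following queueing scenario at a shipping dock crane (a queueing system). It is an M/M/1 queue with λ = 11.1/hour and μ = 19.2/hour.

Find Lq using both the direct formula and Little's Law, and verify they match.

Method 1 (direct): Lq = λ²/(μ(μ-λ)) = 123.21/(19.2 × 8.10) = 0.7922

Method 2 (Little's Law):
W = 1/(μ-λ) = 1/8.10 = 0.123457
Wq = W - 1/μ = 0.123457 - 0.0520833 = 0.07137
Lq = λWq = 11.1 × 0.07137 = 0.7922 ✔ (matches Method 1)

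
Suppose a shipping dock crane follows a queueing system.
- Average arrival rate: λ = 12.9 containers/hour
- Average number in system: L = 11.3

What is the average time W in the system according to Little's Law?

Little's Law: L = λW, so W = L/λ
W = 11.3/12.9 = 0.8760 hours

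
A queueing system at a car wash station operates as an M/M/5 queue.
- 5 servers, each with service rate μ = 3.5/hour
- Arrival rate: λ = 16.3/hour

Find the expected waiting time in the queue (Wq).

Traffic intensity: ρ = λ/(cμ) = 16.3/(5×3.5) = 0.9314
Since ρ = 0.9314 < 1, system is stable.
Offered load a = λ/μ = cρ = 16.3/3.5 = 4.6571
P₀ = [ Σₙ₌₀^4 aⁿ/n! + a^5/(5!(1-ρ)) ]⁻¹
Σ = a^0/0! + a^1/1! + a^2/2! + a^3/3! + a^4/4! = 1.0000 + 4.6571 + 10.8445 + 16.8348 + 19.6005 = 52.9369
a^5/(5!(1-ρ)) = 2190.7751/(120 × 0.06857143) = 266.2400
P₀ = 1/(52.9369 + 266.2400) = 0.003133
Lq = P₀·a^5·ρ / (5!(1-ρ)²) = 0.00313306 × 2190.7751 × 0.931429 / (120 × 0.00470204) = 11.3305
Wq = Lq/λ = 11.3305/16.3 = 0.6951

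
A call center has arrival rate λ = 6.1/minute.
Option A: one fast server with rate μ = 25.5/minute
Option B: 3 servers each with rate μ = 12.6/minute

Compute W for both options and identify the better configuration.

Option A: single server μ = 25.5 (M/M/1)
  ρ_A = 6.1/25.5 = 0.2392
  W_A = 1/(μ-λ) = 1/(25.5-6.1) = 1/19.40 = 0.05155

Option B: 3 servers μ = 12.6 (M/M/3)
  ρ_B = λ/(cμ) = 6.1/(3×12.6) = 0.1614
  Offered load a = λ/μ = cρ = 6.1/12.6 = 0.4841
  P₀ = [ Σₙ₌₀^2 aⁿ/n! + a^3/(3!(1-ρ)) ]⁻¹
  Σ = a^0/0! + a^1/1! + a^2/2! = 1.0000 + 0.4841 + 0.1172 = 1.6013
  a^3/(3!(1-ρ)) = 0.11347/(6 × 0.83862) = 0.02255
  P₀ = 1/(1.6013 + 0.02255) = 0.6158
  Lq = P₀·a^3·ρ / (3!(1-ρ)²) = 0.61581 × 0.11347 × 0.16138 / (6 × 0.70329) = 0.002672
  Wq_B = Lq/λ = 0.0026723/6.1 = 0.00043808
  W_B = Wq_B + 1/μ = 0.00043808 + 0.079365 = 0.07980

Since W_A = 0.05155 < W_B = 0.07980, Option A (single fast server) has the shorter time in system.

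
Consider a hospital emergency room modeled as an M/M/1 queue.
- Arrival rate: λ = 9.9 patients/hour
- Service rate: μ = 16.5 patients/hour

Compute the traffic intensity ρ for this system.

Server utilization: ρ = λ/μ
ρ = 9.9/16.5 = 0.6000
The server is busy 60.00% of the time.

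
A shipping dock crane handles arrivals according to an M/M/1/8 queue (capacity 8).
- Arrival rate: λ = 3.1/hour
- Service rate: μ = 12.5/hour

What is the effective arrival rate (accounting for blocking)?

ρ = λ/μ = 3.1/12.5 = 0.2480
P₀ = (1-ρ)/(1-ρ^(K+1)) = (1-0.2480)/(1-0.2480^9) = 0.7520/1.0000 = 0.7520
P_K = P₀×ρ^K = 0.7520 × 0.2480^8 = 0.7520 × 0.00001431 = 0.00001076
λ_eff = λ(1-P_K) = 3.1 × (1 - 0.00001076) = 3.1 × 1.0000 = 3.1000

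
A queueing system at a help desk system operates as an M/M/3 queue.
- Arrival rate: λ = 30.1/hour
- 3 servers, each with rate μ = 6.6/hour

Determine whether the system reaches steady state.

Stability requires ρ = λ/(cμ) < 1
ρ = 30.1/(3 × 6.6) = 30.1/19.80 = 1.5202
Since 1.5202 ≥ 1, the system is UNSTABLE.
Need c > λ/μ = 30.1/6.6 = 4.56.
Minimum servers needed: c = 5.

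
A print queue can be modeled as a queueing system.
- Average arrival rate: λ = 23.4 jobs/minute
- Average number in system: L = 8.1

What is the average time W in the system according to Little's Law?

Little's Law: L = λW, so W = L/λ
W = 8.1/23.4 = 0.3462 minutes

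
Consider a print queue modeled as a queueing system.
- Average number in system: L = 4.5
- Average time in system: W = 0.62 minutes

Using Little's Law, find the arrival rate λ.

Little's Law: L = λW, so λ = L/W
λ = 4.5/0.62 = 7.2581 jobs/minute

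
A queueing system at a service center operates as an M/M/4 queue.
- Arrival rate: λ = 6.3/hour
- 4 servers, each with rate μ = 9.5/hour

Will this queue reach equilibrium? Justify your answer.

Stability requires ρ = λ/(cμ) < 1
ρ = 6.3/(4 × 9.5) = 6.3/38.00 = 0.1658
Since 0.1658 < 1, the system is STABLE.
The servers are busy 16.58% of the time.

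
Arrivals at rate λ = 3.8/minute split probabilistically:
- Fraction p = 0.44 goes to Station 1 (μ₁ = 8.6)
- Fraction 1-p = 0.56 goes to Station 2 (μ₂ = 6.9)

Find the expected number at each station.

Effective rates: λ₁ = 3.8×0.44 = 1.672, λ₂ = 3.8×0.56 = 2.128
Station 1: ρ₁ = 1.672/8.6 = 0.1944, L₁ = ρ₁/(1-ρ₁) = 0.1944/(1-0.1944) = 0.2413
Station 2: ρ₂ = 2.128/6.9 = 0.3084, L₂ = ρ₂/(1-ρ₂) = 0.3084/(1-0.3084) = 0.4459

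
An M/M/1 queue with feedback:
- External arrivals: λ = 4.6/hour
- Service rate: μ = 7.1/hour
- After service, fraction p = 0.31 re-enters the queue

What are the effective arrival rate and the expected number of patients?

Effective arrival rate: λ_eff = λ/(1-p) = 4.6/(1-0.31) = 4.6/0.69 = 6.666667
ρ = λ_eff/μ = 6.666667/7.1 = 0.938967
L = ρ/(1-ρ) = 0.938967/(1-0.938967) = 15.3846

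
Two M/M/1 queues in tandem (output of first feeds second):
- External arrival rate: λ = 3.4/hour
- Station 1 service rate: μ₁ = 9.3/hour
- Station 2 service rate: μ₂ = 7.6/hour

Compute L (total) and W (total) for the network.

By Jackson's theorem, each station behaves as independent M/M/1.
Station 1: ρ₁ = 3.4/9.3 = 0.3656, L₁ = ρ₁/(1-ρ₁) = λ/(μ₁-λ) = 3.4/5.90 = 0.5763
Station 2: ρ₂ = 3.4/7.6 = 0.4474, L₂ = ρ₂/(1-ρ₂) = λ/(μ₂-λ) = 3.4/4.20 = 0.8095
Total: L = L₁ + L₂ = 0.5763 + 0.8095 = 1.3858
W = L/λ = 1.3858/3.4 = 0.4076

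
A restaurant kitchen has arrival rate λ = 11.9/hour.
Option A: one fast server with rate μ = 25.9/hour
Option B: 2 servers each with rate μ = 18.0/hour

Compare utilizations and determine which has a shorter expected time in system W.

Option A: single server μ = 25.9 (M/M/1)
  ρ_A = 11.9/25.9 = 0.4595
  W_A = 1/(μ-λ) = 1/(25.9-11.9) = 1/14.00 = 0.07143

Option B: 2 servers μ = 18.0 (M/M/2)
  ρ_B = λ/(cμ) = 11.9/(2×18.0) = 0.3306
  Offered load a = λ/μ = cρ = 11.9/18.0 = 0.6611
  P₀ = [ Σₙ₌₀^1 aⁿ/n! + a^2/(2!(1-ρ)) ]⁻¹
  Σ = a^0/0! + a^1/1! = 1.0000 + 0.6611 = 1.6611
  a^2/(2!(1-ρ)) = 0.43707/(2 × 0.66944) = 0.3264
  P₀ = 1/(1.6611 + 0.3264) = 0.5031
  Lq = P₀·a^2·ρ / (2!(1-ρ)²) = 0.5031 × 0.4371 × 0.3306 / (2 × 0.4482) = 0.08110
  Wq_B = Lq/λ = 0.08110/11.9 = 0.006815
  W_B = Wq_B + 1/μ = 0.006815 + 0.05556 = 0.06237

Since W_B = 0.06237 < W_A = 0.07143, Option B (multiple servers) has the shorter time in system.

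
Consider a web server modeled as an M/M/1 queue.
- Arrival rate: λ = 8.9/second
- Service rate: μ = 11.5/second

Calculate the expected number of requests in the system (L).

ρ = λ/μ = 8.9/11.5 = 0.7739
For M/M/1: L = λ/(μ-λ)
L = 8.9/(11.5-8.9) = 8.9/2.60
L = 3.4231 requests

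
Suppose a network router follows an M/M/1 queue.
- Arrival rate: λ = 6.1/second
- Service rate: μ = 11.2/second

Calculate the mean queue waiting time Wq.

First, compute utilization: ρ = λ/μ = 6.1/11.2 = 0.5446
For M/M/1: Wq = λ/(μ(μ-λ))
Wq = 6.1/(11.2 × (11.2-6.1))
Wq = 6.1/(11.2 × 5.10)
Wq = 0.1068 seconds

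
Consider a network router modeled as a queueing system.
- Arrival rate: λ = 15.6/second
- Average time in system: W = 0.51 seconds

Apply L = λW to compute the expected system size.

Little's Law: L = λW
L = 15.6 × 0.51 = 7.9560 packets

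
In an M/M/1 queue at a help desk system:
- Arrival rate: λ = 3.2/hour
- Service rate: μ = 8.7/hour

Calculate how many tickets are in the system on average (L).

ρ = λ/μ = 3.2/8.7 = 0.3678
For M/M/1: L = λ/(μ-λ)
L = 3.2/(8.7-3.2) = 3.2/5.50
L = 0.5818 tickets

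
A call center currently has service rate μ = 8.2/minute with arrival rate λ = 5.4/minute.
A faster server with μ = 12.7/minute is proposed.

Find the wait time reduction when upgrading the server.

System 1: ρ₁ = 5.4/8.2 = 0.6585, W₁ = 1/(8.2-5.4) = 0.3571
System 2: ρ₂ = 5.4/12.7 = 0.4252, W₂ = 1/(12.7-5.4) = 0.1370
Improvement: (W₁-W₂)/W₁ = (0.3571-0.1370)/0.3571 = 61.64%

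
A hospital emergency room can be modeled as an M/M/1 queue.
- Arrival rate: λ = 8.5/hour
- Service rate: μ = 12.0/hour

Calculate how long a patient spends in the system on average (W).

First, compute utilization: ρ = λ/μ = 8.5/12.0 = 0.7083
For M/M/1: W = 1/(μ-λ)
W = 1/(12.0-8.5) = 1/3.50
W = 0.2857 hours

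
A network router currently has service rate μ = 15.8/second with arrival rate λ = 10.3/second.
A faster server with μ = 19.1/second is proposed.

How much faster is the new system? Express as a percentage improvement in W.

System 1: ρ₁ = 10.3/15.8 = 0.6519, W₁ = 1/(15.8-10.3) = 0.18182
System 2: ρ₂ = 10.3/19.1 = 0.5393, W₂ = 1/(19.1-10.3) = 0.11364
Improvement: (W₁-W₂)/W₁ = (0.18182-0.11364)/0.18182 = 37.50%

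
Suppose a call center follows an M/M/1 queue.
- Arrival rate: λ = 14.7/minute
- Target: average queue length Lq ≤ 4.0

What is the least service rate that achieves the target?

For M/M/1: Lq = λ²/(μ(μ-λ))
Need Lq ≤ 4.0, i.e. μ(μ-λ) ≥ λ²/4.0
μ² - 14.7μ - 216.09/4.0 ≥ 0  →  μ² - 14.7μ - 54.0225 ≥ 0
Quadratic formula (positive root): μ = [λ + √(λ² + 4×54.0225)]/2
Discriminant: 216.09 + 4×54.0225 = 432.1800, √432.1800 = 20.7889
μ ≥ (14.7 + 20.7889)/2 = 17.7445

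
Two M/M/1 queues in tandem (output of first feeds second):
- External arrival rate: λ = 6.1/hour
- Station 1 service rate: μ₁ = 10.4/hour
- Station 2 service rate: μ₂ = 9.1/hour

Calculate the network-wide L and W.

By Jackson's theorem, each station behaves as independent M/M/1.
Station 1: ρ₁ = 6.1/10.4 = 0.5865, L₁ = ρ₁/(1-ρ₁) = λ/(μ₁-λ) = 6.1/4.30 = 1.4186
Station 2: ρ₂ = 6.1/9.1 = 0.6703, L₂ = ρ₂/(1-ρ₂) = λ/(μ₂-λ) = 6.1/3.00 = 2.0333
Total: L = L₁ + L₂ = 1.4186 + 2.0333 = 3.4519
W = L/λ = 3.4519/6.1 = 0.5659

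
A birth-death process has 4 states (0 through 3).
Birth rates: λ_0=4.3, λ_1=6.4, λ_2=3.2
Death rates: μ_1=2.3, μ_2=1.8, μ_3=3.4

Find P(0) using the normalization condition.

Ratios P(n)/P(0) = (λ₀···λₙ₋₁)/(μ₁···μₙ):
P(1)/P(0) = (4.3)/(2.3) = 1.8696
P(2)/P(0) = (4.3×6.4)/(2.3×1.8) = 6.6473
P(3)/P(0) = (4.3×6.4×3.2)/(2.3×1.8×3.4) = 6.2563

Normalization: ∑ P(n) = 1
P(0) × (1.0000 + 1.8696 + 6.6473 + 6.2563) = 1
P(0) × 15.7732 = 1
P(0) = 1/15.7732 = 0.06340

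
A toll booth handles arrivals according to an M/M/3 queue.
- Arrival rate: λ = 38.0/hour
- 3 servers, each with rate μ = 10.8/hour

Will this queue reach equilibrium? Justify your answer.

Stability requires ρ = λ/(cμ) < 1
ρ = 38.0/(3 × 10.8) = 38.0/32.40 = 1.1728
Since 1.1728 ≥ 1, the system is UNSTABLE.
Need c > λ/μ = 38.0/10.8 = 3.52.
Minimum servers needed: c = 4.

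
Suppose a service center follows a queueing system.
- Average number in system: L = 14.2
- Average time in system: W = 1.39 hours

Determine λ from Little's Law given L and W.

Little's Law: L = λW, so λ = L/W
λ = 14.2/1.39 = 10.2158 customers/hour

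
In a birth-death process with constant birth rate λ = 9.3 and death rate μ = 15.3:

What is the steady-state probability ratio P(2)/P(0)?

For constant rates: P(n)/P(0) = (λ/μ)^n
P(2)/P(0) = (9.3/15.3)^2 = 0.60784^2 = 0.3695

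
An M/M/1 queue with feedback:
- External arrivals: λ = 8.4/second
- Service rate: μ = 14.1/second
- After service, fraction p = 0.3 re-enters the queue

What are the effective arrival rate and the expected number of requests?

Effective arrival rate: λ_eff = λ/(1-p) = 8.4/(1-0.3) = 8.4/0.70 = 12.0000
ρ = λ_eff/μ = 12.0000/14.1 = 0.851064
L = ρ/(1-ρ) = 0.851064/(1-0.851064) = 5.7143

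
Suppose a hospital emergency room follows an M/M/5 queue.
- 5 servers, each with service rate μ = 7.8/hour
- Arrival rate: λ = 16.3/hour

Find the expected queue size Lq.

Traffic intensity: ρ = λ/(cμ) = 16.3/(5×7.8) = 0.4179
Since ρ = 0.4179 < 1, system is stable.
Offered load a = λ/μ = cρ = 16.3/7.8 = 2.0897
P₀ = [ Σₙ₌₀^4 aⁿ/n! + a^5/(5!(1-ρ)) ]⁻¹
Σ = a^0/0! + a^1/1! + a^2/2! + a^3/3! + a^4/4! = 1.00000 + 2.08974 + 2.18351 + 1.52099 + 0.794622 = 7.5889
a^5/(5!(1-ρ)) = 39.8534/(120 × 0.58205) = 0.5706
P₀ = 1/(7.5889 + 0.5706) = 0.1226
Lq = P₀·a^5·ρ / (5!(1-ρ)²) = 0.122557 × 39.8534 × 0.417949 / (120 × 0.338784) = 0.05021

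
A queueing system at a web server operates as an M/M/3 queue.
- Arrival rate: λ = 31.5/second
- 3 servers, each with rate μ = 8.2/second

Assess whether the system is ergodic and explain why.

Stability requires ρ = λ/(cμ) < 1
ρ = 31.5/(3 × 8.2) = 31.5/24.60 = 1.2805
Since 1.2805 ≥ 1, the system is UNSTABLE.
Need c > λ/μ = 31.5/8.2 = 3.84.
Minimum servers needed: c = 4.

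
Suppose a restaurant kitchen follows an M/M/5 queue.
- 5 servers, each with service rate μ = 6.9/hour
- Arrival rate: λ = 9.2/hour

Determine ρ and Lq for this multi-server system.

Traffic intensity: ρ = λ/(cμ) = 9.2/(5×6.9) = 0.2667
Since ρ = 0.2667 < 1, system is stable.
Offered load a = λ/μ = cρ = 9.2/6.9 = 1.3333
P₀ = [ Σₙ₌₀^4 aⁿ/n! + a^5/(5!(1-ρ)) ]⁻¹
Σ = a^0/0! + a^1/1! + a^2/2! + a^3/3! + a^4/4! = 1.0000 + 1.3333 + 0.8889 + 0.3951 + 0.1317 = 3.7490
a^5/(5!(1-ρ)) = 4.2140/(120 × 0.7333) = 0.04789
P₀ = 1/(3.7490 + 0.04789) = 0.2634
Lq = P₀·a^5·ρ / (5!(1-ρ)²) = 0.26338 × 4.2140 × 0.26667 / (120 × 0.53778) = 0.004586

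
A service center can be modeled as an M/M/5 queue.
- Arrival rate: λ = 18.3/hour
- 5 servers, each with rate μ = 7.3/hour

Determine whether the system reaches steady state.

Stability requires ρ = λ/(cμ) < 1
ρ = 18.3/(5 × 7.3) = 18.3/36.50 = 0.5014
Since 0.5014 < 1, the system is STABLE.
The servers are busy 50.14% of the time.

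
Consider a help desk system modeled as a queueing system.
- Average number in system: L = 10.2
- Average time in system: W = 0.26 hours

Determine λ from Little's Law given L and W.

Little's Law: L = λW, so λ = L/W
λ = 10.2/0.26 = 39.2308 tickets/hour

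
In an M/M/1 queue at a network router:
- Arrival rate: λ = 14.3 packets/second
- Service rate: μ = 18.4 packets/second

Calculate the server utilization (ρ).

Server utilization: ρ = λ/μ
ρ = 14.3/18.4 = 0.7772
The server is busy 77.72% of the time.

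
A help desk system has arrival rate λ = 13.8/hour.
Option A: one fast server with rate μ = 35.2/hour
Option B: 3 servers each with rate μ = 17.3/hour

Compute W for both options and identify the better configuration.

Option A: single server μ = 35.2 (M/M/1)
  ρ_A = 13.8/35.2 = 0.3920
  W_A = 1/(μ-λ) = 1/(35.2-13.8) = 1/21.40 = 0.04673

Option B: 3 servers μ = 17.3 (M/M/3)
  ρ_B = λ/(cμ) = 13.8/(3×17.3) = 0.2659
  Offered load a = λ/μ = cρ = 13.8/17.3 = 0.7977
  P₀ = [ Σₙ₌₀^2 aⁿ/n! + a^3/(3!(1-ρ)) ]⁻¹
  Σ = a^0/0! + a^1/1! + a^2/2! = 1.0000 + 0.79769 + 0.31815 = 2.1158
  a^3/(3!(1-ρ)) = 0.5076/(6 × 0.7341) = 0.1152
  P₀ = 1/(2.1158 + 0.1152) = 0.4482
  Lq = P₀·a^3·ρ / (3!(1-ρ)²) = 0.4482 × 0.5076 × 0.2659 / (6 × 0.5389) = 0.01871
  Wq_B = Lq/λ = 0.01871/13.8 = 0.001356
  W_B = Wq_B + 1/μ = 0.001356 + 0.05780 = 0.05916

Since W_A = 0.04673 < W_B = 0.05916, Option A (single fast server) has the shorter time in system.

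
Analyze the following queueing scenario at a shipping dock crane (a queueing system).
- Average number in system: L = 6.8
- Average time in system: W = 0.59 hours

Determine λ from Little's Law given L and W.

Little's Law: L = λW, so λ = L/W
λ = 6.8/0.59 = 11.5254 containers/hour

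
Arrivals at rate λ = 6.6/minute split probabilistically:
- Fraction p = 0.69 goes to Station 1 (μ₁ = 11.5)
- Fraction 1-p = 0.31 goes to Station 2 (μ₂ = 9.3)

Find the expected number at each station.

Effective rates: λ₁ = 6.6×0.69 = 4.554, λ₂ = 6.6×0.31 = 2.046
Station 1: ρ₁ = 4.554/11.5 = 0.3960, L₁ = ρ₁/(1-ρ₁) = 0.3960/(1-0.3960) = 0.6556
Station 2: ρ₂ = 2.046/9.3 = 0.2200, L₂ = ρ₂/(1-ρ₂) = 0.2200/(1-0.2200) = 0.2821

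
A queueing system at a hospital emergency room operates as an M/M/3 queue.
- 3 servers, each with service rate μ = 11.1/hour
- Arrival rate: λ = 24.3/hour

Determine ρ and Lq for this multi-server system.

Traffic intensity: ρ = λ/(cμ) = 24.3/(3×11.1) = 0.7297
Since ρ = 0.7297 < 1, system is stable.
Offered load a = λ/μ = cρ = 24.3/11.1 = 2.1892
P₀ = [ Σₙ₌₀^2 aⁿ/n! + a^3/(3!(1-ρ)) ]⁻¹
Σ = a^0/0! + a^1/1! + a^2/2! = 1.0000 + 2.1892 + 2.3963 = 5.5855
a^3/(3!(1-ρ)) = 10.4918/(6 × 0.27027) = 6.4699
P₀ = 1/(5.5855 + 6.4699) = 0.08295
Lq = P₀·a^3·ρ / (3!(1-ρ)²) = 0.082950 × 10.4918 × 0.72973 / (6 × 0.073046) = 1.4490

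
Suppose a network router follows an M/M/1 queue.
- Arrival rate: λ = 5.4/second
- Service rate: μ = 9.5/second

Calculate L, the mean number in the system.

ρ = λ/μ = 5.4/9.5 = 0.5684
For M/M/1: L = λ/(μ-λ)
L = 5.4/(9.5-5.4) = 5.4/4.10
L = 1.3171 packets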